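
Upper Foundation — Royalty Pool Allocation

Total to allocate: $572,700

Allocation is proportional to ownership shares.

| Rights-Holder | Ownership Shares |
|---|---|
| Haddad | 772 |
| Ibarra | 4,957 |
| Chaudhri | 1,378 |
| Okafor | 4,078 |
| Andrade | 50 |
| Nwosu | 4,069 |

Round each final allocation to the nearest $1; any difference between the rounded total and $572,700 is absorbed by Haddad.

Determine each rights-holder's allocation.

Total ownership shares = 15,304.
Proportional shares: Haddad 772/15,304 × $572,700 = 28,889.47; Ibarra 4,957/15,304 × $572,700 = 185,498.82; Chaudhri 1,378/15,304 × $572,700 = 51,566.95; Okafor 4,078/15,304 × $572,700 = 152,605.24; Andrade 50/15,304 × $572,700 = 1,871.08; Nwosu 4,069/15,304 × $572,700 = 152,268.45.
Rounded to nearest $1: Haddad $28,889; Ibarra $185,499; Chaudhri $51,567; Okafor $152,605; Andrade $1,871; Nwosu $152,268. Sum = $572,699.
Difference $572,700 − $572,699 = +$1 applied to Haddad: Haddad becomes $28,890.

Haddad: $28,890 · Ibarra: $185,499 · Chaudhri: $51,567 · Okafor: $152,605 · Andrade: $1,871 · Nwosu: $152,268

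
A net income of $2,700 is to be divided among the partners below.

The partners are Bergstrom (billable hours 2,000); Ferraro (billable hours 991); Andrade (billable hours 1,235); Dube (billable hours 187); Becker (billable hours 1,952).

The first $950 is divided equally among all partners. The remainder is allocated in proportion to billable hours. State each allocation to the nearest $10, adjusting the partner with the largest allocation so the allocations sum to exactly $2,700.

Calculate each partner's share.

Bergstrom: $740 | Ferraro: $460 | Andrade: $530 | Dube: $240 | Becker: $730

$950 shared equally gives $190 per partner.
Remainder $1,750 by billable hours (total 6,365): Bergstrom 549.88 → $550; Ferraro 272.47 → $270; Andrade 339.55 → $340; Dube 51.41 → $50; Becker 536.68 → $540.
Totals: Bergstrom $190 + $550 = $740; Ferraro $190 + $270 = $460; Andrade $190 + $340 = $530; Dube $190 + $50 = $240; Becker $190 + $540 = $730.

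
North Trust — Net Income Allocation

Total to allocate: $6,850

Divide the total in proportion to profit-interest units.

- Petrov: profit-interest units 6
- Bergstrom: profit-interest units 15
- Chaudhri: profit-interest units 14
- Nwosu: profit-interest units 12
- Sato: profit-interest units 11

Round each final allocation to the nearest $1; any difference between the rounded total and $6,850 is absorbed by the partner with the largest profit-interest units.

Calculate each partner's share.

Profit-interest units total: 6 + 15 + 14 + 12 + 11 = 58.
Proportional shares: Petrov 708.62; Bergstrom 1,771.55; Chaudhri 1,653.45; Nwosu 1,417.24; Sato 1,299.14.
Rounded to nearest $1: Petrov $709; Bergstrom $1,772; Chaudhri $1,653; Nwosu $1,417; Sato $1,299. Sum = $6,850.
No rounding difference to absorb.

Petrov: $709 · Bergstrom: $1,772 · Chaudhri: $1,653 · Nwosu: $1,417 · Sato: $1,299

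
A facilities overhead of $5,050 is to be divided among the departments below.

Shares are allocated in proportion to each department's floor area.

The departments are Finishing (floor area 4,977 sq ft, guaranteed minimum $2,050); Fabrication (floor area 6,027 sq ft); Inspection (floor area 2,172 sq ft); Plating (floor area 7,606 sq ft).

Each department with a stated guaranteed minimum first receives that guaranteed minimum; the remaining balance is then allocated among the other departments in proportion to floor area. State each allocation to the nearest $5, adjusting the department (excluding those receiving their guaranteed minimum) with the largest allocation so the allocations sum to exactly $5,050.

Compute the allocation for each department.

Minimums first: Finishing $2,050. Balance $3,000.
Balance split over remaining floor area 15,805: Fabrication 1,144.01 → $1,145; Inspection 412.27 → $410; Plating 1,443.72 → $1,445.

Finishing: $2,050 | Fabrication: $1,145 | Inspection: $410 | Plating: $1,445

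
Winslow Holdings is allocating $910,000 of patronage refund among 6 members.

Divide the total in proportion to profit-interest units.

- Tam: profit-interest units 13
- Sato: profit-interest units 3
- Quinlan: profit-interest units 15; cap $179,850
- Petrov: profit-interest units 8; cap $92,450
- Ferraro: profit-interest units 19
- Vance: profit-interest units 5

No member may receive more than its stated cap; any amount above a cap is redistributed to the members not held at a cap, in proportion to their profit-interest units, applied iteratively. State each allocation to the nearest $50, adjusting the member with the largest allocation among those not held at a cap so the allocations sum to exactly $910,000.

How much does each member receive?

Total profit-interest units = 63.
Unconstrained shares: Tam 187,777.78; Sato 43,333.33; Quinlan 216,666.67; Petrov 115,555.56; Ferraro 274,444.44; Vance 72,222.22.
Capped: Quinlan ($179,850), Petrov ($92,450); residual $637,700 reallocated over remaining profit-interest units 40.
Shares after redistribution: Tam 207,252.50 → $207,250; Sato 47,827.50 → $47,850; Ferraro 302,907.50 → $302,900; Vance 79,712.50 → $79,700.

Tam: $207,250 | Sato: $47,850 | Quinlan: $179,850 | Petrov: $92,450 | Ferraro: $302,900 | Vance: $79,700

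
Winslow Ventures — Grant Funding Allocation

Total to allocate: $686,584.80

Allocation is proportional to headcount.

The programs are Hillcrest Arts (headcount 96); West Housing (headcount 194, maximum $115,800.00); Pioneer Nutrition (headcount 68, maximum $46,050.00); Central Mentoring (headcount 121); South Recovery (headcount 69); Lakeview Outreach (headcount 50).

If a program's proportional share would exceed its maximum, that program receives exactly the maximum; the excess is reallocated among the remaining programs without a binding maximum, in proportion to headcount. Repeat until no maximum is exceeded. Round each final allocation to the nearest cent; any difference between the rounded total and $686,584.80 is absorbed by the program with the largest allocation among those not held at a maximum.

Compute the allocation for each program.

Hillcrest Arts: $149,924.23; West Housing: $115,800.00; Pioneer Nutrition: $46,050.00; Central Mentoring: $188,966.99; South Recovery: $107,758.04; Lakeview Outreach: $78,085.54

Total headcount = 598.
Unconstrained shares: Hillcrest Arts 110,220.9712; West Housing 222,738.2127; Pioneer Nutrition 78,073.1880; Central Mentoring 138,924.3492; South Recovery 79,221.3231; Lakeview Outreach 57,406.7559.
Capped: West Housing ($115,800.00), Pioneer Nutrition ($46,050.00); balance $524,734.80 reallocated over remaining headcount 336.
Shares after redistribution: Hillcrest Arts 149,924.2286 → $149,924.23; Central Mentoring 188,966.9964 → $188,967.00; South Recovery 107,758.0393 → $107,758.04; Lakeview Outreach 78,085.5357 → $78,085.54.
Rounding difference −$0.01 applied to Central Mentoring → $188,966.99.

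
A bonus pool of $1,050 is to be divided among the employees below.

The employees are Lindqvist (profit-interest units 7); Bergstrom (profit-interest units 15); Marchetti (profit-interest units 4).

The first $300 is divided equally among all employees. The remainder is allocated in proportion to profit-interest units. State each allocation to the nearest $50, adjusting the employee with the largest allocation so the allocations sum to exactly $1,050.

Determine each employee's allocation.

First tranche $300 split equally: $100 each.
Remainder $750 by profit-interest units (total 26): Lindqvist 201.92 → $200; Bergstrom 432.69 → $450; Marchetti 115.38 → $100.
Totals: Lindqvist $100 + $200 = $300; Bergstrom $100 + $450 = $550; Marchetti $100 + $100 = $200.

Lindqvist: $300 | Bergstrom: $550 | Marchetti: $200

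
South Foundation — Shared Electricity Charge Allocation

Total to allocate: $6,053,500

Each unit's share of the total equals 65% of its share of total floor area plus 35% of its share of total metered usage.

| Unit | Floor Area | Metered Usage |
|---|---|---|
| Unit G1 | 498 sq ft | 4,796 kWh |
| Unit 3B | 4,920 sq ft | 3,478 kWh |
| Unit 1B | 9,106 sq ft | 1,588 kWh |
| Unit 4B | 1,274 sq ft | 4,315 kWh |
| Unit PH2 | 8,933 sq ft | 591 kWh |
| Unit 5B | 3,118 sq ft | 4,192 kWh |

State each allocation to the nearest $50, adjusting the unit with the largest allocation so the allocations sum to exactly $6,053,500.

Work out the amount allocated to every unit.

Totals — floor area 27,849, metered usage 18,960.
Combined weights (65% floor area + 35% metered usage): Unit G1 0.1002; Unit 3B 0.1790; Unit 1B 0.2418; Unit 4B 0.1094; Unit PH2 0.2194; Unit 5B 0.1502.
Raw shares: Unit G1 606,301.32; Unit 3B 1,083,801.41; Unit 1B 1,464,037.80; Unit 4B 662,191.73; Unit PH2 1,328,182.83; Unit 5B 908,984.92.
At nearest $50: Unit G1 $606,300; Unit 3B $1,083,800; Unit 1B $1,464,050; Unit 4B $662,200; Unit PH2 $1,328,200; Unit 5B $909,000. Sum = $6,053,550.
Difference $6,053,500 − $6,053,550 = −$50 applied to largest allocation (Unit 1B): Unit 1B becomes $1,464,000.

Unit G1: $606,300 · Unit 3B: $1,083,800 · Unit 1B: $1,464,000 · Unit 4B: $662,200 · Unit PH2: $1,328,200 · Unit 5B: $909,000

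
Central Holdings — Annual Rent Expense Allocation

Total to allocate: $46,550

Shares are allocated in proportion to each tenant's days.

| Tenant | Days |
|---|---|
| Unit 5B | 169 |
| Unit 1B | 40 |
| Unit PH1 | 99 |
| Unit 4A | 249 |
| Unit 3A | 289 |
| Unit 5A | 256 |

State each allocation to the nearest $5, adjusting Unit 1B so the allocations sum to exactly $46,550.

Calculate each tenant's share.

Unit 5B: $7,140; Unit 1B: $1,685; Unit PH1: $4,180; Unit 4A: $10,520; Unit 3A: $12,210; Unit 5A: $10,815

Combined days = 1,102.
Raw shares: Unit 5B 169/1,102 × $46,550 = 7,138.79; Unit 1B 40/1,102 × $46,550 = 1,689.66; Unit PH1 99/1,102 × $46,550 = 4,181.90; Unit 4A 249/1,102 × $46,550 = 10,518.10; Unit 3A 289/1,102 × $46,550 = 12,207.76; Unit 5A 256/1,102 × $46,550 = 10,813.79.
After rounding ($5): Unit 5B $7,140; Unit 1B $1,690; Unit PH1 $4,180; Unit 4A $10,520; Unit 3A $12,210; Unit 5A $10,815. Sum = $46,555.
Difference $46,550 − $46,555 = −$5 applied to Unit 1B: Unit 1B becomes $1,685.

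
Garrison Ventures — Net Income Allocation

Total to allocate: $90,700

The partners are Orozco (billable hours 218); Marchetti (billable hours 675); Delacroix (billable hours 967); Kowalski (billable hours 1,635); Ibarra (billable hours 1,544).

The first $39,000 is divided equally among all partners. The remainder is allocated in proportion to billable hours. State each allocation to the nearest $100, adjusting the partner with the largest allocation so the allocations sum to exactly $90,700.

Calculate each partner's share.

Equal tier: $39,000 ÷ 5 = $7,800 apiece.
Remainder $51,700 by billable hours (total 5,039): Orozco 2,236.67 → $2,200; Marchetti 6,925.48 → $6,900; Delacroix 9,921.39 → $9,900; Kowalski 16,775.05 → $16,800; Ibarra 15,841.40 → $15,800.
Rounding difference +$100 on remainder applied to Kowalski.
Totals: Orozco $7,800 + $2,200 = $10,000; Marchetti $7,800 + $6,900 = $14,700; Delacroix $7,800 + $9,900 = $17,700; Kowalski $7,800 + $16,900 = $24,700; Ibarra $7,800 + $15,800 = $23,600.

Orozco: $10,000; Marchetti: $14,700; Delacroix: $17,700; Kowalski: $24,700; Ibarra: $23,600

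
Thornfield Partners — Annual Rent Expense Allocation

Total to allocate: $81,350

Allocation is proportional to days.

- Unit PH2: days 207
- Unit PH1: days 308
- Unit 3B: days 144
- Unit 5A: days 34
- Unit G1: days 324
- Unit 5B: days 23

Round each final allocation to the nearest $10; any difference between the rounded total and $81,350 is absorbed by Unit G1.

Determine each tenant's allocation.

Unit PH2: $16,190 | Unit PH1: $24,090 | Unit 3B: $11,260 | Unit 5A: $2,660 | Unit G1: $25,350 | Unit 5B: $1,800

Total days = 1,040.
Raw shares: Unit PH2 207/1,040 × $81,350 = 16,191.78; Unit PH1 308/1,040 × $81,350 = 24,092.12; Unit 3B 144/1,040 × $81,350 = 11,263.85; Unit 5A 34/1,040 × $81,350 = 2,659.52; Unit G1 324/1,040 × $81,350 = 25,343.65; Unit 5B 23/1,040 × $81,350 = 1,799.09.
After rounding ($10): Unit PH2 $16,190; Unit PH1 $24,090; Unit 3B $11,260; Unit 5A $2,660; Unit G1 $25,340; Unit 5B $1,800. Sum = $81,340.
Difference $81,350 − $81,340 = +$10 applied to Unit G1: Unit G1 becomes $25,350.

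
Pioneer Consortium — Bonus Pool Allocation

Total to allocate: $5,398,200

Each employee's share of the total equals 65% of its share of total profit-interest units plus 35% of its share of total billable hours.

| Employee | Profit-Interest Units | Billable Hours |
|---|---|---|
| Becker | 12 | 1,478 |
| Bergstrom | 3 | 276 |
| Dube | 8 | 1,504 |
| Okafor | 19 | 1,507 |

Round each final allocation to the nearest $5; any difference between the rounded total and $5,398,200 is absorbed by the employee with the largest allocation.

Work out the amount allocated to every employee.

Totals — profit-interest units 42, billable hours 4,765.
Blended shares (65% profit-interest units + 35% billable hours): Becker 0.2943; Bergstrom 0.0667; Dube 0.2343; Okafor 0.4047.
Proportional shares: Becker 1,588,564.59; Bergstrom 360,067.47; Dube 1,264,699.56; Okafor 2,184,868.38.
Rounded to nearest $5: Becker $1,588,565; Bergstrom $360,065; Dube $1,264,700; Okafor $2,184,870. Sum = $5,398,200.
Sum already equals the total — no adjustment.

Becker: $1,588,565 · Bergstrom: $360,065 · Dube: $1,264,700 · Okafor: $2,184,870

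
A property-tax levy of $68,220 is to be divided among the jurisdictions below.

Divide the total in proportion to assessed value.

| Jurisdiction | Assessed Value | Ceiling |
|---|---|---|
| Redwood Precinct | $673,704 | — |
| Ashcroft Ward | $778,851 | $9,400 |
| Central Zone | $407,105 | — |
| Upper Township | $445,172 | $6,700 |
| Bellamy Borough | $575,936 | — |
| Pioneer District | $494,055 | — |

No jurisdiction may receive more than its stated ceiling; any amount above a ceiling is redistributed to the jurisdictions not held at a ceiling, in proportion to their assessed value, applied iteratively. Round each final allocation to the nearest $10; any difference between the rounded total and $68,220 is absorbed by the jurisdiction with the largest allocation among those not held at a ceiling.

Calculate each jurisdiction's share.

Redwood Precinct: $16,320 · Ashcroft Ward: $9,400 · Central Zone: $9,870 · Upper Township: $6,700 · Bellamy Borough: $13,960 · Pioneer District: $11,970

Total assessed value = 3,374,823.
Unconstrained shares: Redwood Precinct 13,618.52; Ashcroft Ward 15,744.00; Central Zone 8,229.38; Upper Township 8,998.88; Bellamy Borough 11,642.20; Pioneer District 9,987.02.
Capped: Ashcroft Ward ($9,400), Upper Township ($6,700); remaining pool $52,120 reallocated over remaining assessed value 2,150,800.
Remaining shares: Redwood Precinct 16,325.76 → $16,330; Central Zone 9,865.31 → $9,870; Bellamy Borough 13,956.57 → $13,960; Pioneer District 11,972.36 → $11,970.
Rounding difference −$10 applied to Redwood Precinct → $16,320.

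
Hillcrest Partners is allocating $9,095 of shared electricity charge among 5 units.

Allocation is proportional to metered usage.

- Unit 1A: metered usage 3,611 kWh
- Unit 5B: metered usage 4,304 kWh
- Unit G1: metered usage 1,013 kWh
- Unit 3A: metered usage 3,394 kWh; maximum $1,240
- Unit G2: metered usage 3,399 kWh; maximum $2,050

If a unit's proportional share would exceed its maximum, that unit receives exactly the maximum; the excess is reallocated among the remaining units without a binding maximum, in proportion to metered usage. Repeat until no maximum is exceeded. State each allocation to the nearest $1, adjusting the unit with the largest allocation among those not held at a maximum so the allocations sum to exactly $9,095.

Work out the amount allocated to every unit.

Unit 1A: $2,348 · Unit 5B: $2,798 · Unit G1: $659 · Unit 3A: $1,240 · Unit G2: $2,050

Metered usage total: 15,721.
Pro-rata shares before constraints: Unit 1A 2,089.06; Unit 5B 2,489.97; Unit G1 586.05; Unit 3A 1,963.52; Unit G2 1,966.41.
Capped: Unit 3A ($1,240); residual $7,855 reallocated over remaining metered usage 12,327.
Capped: Unit G2 ($2,050); residual $5,805 reallocated over remaining metered usage 8,928.
Remaining shares: Unit 1A 2,347.88 → $2,348; Unit 5B 2,798.47 → $2,798; Unit G1 658.65 → $659.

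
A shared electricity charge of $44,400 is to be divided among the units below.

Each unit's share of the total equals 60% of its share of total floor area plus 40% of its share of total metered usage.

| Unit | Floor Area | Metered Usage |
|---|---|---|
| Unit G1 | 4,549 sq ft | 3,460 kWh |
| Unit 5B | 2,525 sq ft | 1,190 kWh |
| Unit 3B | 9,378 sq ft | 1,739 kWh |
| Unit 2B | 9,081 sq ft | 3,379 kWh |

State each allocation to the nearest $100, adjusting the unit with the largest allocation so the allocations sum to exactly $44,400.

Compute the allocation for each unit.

Unit G1: $11,000 · Unit 5B: $4,800 · Unit 3B: $12,900 · Unit 2B: $15,700

Totals — floor area 25,533, metered usage 9,768.
Blended shares (60% floor area + 40% metered usage): Unit G1 0.2486; Unit 5B 0.1081; Unit 3B 0.2916; Unit 2B 0.3518.
Proportional shares: Unit G1 11,037.13; Unit 5B 4,798.11; Unit 3B 12,946.41; Unit 2B 15,618.35.
After rounding ($100): Unit G1 $11,000; Unit 5B $4,800; Unit 3B $12,900; Unit 2B $15,600. Sum = $44,300.
Difference $44,400 − $44,300 = +$100 applied to largest allocation (Unit 2B): Unit 2B becomes $15,700.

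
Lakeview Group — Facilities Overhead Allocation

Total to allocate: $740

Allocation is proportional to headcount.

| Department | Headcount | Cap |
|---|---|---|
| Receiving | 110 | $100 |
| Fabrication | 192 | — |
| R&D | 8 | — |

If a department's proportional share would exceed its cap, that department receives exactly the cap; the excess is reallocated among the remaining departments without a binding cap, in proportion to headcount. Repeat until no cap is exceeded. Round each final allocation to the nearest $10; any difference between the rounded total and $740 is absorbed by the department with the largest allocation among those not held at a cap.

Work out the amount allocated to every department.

Combined headcount = 310.
Pro-rata shares before constraints: Receiving 262.58; Fabrication 458.32; R&D 19.10.
Held at cap: Receiving ($100); remaining pool $640 reallocated over remaining headcount 200.
Remaining shares: Fabrication 614.40 → $610; R&D 25.60 → $30.

Receiving: $100; Fabrication: $610; R&D: $30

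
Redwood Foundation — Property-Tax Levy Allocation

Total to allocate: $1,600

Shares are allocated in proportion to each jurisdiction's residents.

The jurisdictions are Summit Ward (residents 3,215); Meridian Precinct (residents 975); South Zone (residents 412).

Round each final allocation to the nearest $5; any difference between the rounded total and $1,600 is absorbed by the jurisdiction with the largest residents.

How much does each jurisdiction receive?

Sum of residents: 4,602.
Unrounded shares: Summit Ward 3,215/4,602 × $1,600 = 1,117.77; Meridian Precinct 975/4,602 × $1,600 = 338.98; South Zone 412/4,602 × $1,600 = 143.24.
After rounding ($5): Summit Ward $1,120; Meridian Precinct $340; South Zone $145. Sum = $1,605.
Difference $1,600 − $1,605 = −$5 applied to largest residents (Summit Ward): Summit Ward becomes $1,115.

Summit Ward: $1,115 · Meridian Precinct: $340 · South Zone: $145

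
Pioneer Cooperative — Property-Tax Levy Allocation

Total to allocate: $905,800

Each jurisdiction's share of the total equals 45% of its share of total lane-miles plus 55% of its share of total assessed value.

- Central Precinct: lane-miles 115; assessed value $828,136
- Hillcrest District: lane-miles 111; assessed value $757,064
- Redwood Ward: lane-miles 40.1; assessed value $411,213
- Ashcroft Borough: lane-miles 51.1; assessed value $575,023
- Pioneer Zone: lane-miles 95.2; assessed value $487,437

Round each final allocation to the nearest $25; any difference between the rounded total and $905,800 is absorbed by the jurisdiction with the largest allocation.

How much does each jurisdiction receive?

Central Precinct: $248,575 | Hillcrest District: $233,000 | Redwood Ward: $106,600 | Ashcroft Borough: $144,150 | Pioneer Zone: $173,475

Totals — lane-miles 412.4, assessed value 3,058,873.
Composite weights (45% lane-miles + 55% assessed value): Central Precinct 0.2744; Hillcrest District 0.2572; Redwood Ward 0.1177; Ashcroft Borough 0.1592; Pioneer Zone 0.1915.
Pro-rata amounts: Central Precinct 248,540.45; Hillcrest District 233,011.62; Redwood Ward 106,607.34; Ashcroft Borough 144,158.85; Pioneer Zone 173,481.74.
At nearest $25: Central Precinct $248,550; Hillcrest District $233,000; Redwood Ward $106,600; Ashcroft Borough $144,150; Pioneer Zone $173,475. Sum = $905,775.
Difference $905,800 − $905,775 = +$25 applied to largest allocation (Central Precinct): Central Precinct becomes $248,575.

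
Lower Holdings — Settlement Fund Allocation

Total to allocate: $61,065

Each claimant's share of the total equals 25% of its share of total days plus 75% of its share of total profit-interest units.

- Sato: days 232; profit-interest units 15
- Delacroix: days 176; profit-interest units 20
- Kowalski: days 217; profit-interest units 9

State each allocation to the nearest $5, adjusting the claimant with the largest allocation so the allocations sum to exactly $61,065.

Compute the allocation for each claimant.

Totals — days 625, profit-interest units 44.
Composite weights (25% days + 75% profit-interest units): Sato 0.3485; Delacroix 0.4113; Kowalski 0.2402.
Proportional shares: Sato 21,280.04; Delacroix 25,116.59; Kowalski 14,668.37.
Rounded to nearest $5: Sato $21,280; Delacroix $25,115; Kowalski $14,670. Sum = $61,065.
No rounding difference to absorb.

Sato: $21,280; Delacroix: $25,115; Kowalski: $14,670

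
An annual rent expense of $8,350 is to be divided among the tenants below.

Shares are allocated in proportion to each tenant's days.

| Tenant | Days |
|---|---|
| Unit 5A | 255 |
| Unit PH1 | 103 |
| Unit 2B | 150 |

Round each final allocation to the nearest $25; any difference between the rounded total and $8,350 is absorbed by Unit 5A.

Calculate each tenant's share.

Unit 5A: $4,175 | Unit PH1: $1,700 | Unit 2B: $2,475

Total days = 508.
Pro-rata amounts: Unit 5A 255/508 × $8,350 = 4,191.44; Unit PH1 103/508 × $8,350 = 1,693.01; Unit 2B 150/508 × $8,350 = 2,465.55.
At nearest $25: Unit 5A $4,200; Unit PH1 $1,700; Unit 2B $2,475. Sum = $8,375.
Difference $8,350 − $8,375 = −$25 applied to Unit 5A: Unit 5A becomes $4,175.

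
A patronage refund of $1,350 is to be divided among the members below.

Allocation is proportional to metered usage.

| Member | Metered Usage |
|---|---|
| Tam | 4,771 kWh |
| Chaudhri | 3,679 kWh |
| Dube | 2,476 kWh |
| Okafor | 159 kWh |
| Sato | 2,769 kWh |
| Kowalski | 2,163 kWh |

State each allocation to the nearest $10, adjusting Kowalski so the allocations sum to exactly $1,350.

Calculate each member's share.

Combined metered usage = 16,017.
Raw shares: Tam 4,771/16,017 × $1,350 = 402.13; Chaudhri 3,679/16,017 × $1,350 = 310.09; Dube 2,476/16,017 × $1,350 = 208.69; Okafor 159/16,017 × $1,350 = 13.40; Sato 2,769/16,017 × $1,350 = 233.39; Kowalski 2,163/16,017 × $1,350 = 182.31.
After rounding ($10): Tam $400; Chaudhri $310; Dube $210; Okafor $10; Sato $230; Kowalski $180. Sum = $1,340.
Difference $1,350 − $1,340 = +$10 applied to Kowalski: Kowalski becomes $190.

Tam: $400 · Chaudhri: $310 · Dube: $210 · Okafor: $10 · Sato: $230 · Kowalski: $190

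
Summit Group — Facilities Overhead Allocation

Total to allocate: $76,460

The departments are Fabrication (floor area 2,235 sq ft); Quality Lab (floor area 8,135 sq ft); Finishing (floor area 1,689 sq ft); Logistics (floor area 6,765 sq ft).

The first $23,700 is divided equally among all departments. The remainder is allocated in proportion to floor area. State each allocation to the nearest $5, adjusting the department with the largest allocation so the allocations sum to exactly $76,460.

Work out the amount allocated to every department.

Fabrication: $12,190 | Quality Lab: $28,725 | Finishing: $10,660 | Logistics: $24,885

Equal tier: $23,700 ÷ 4 = $5,925 apiece.
Remainder $52,760 by floor area (total 18,824): Fabrication 6,264.27 → $6,265; Quality Lab 22,800.82 → $22,800; Finishing 4,733.94 → $4,735; Logistics 18,960.98 → $18,960.
Totals: Fabrication $5,925 + $6,265 = $12,190; Quality Lab $5,925 + $22,800 = $28,725; Finishing $5,925 + $4,735 = $10,660; Logistics $5,925 + $18,960 = $24,885.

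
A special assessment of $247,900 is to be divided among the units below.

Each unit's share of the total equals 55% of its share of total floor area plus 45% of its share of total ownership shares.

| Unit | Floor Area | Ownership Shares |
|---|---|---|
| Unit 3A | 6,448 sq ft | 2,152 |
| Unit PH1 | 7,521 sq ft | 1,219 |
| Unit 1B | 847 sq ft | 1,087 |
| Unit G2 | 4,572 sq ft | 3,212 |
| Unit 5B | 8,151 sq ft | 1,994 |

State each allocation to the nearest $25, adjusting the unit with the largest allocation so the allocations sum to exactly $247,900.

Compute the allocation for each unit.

Floor area total 27,539; ownership shares total 9,664.
Blended shares (55% floor area + 45% ownership shares): Unit 3A 0.2290; Unit PH1 0.2070; Unit 1B 0.0675; Unit G2 0.2409; Unit 5B 0.2556.
Proportional shares: Unit 3A 56,765.21; Unit PH1 51,307.66; Unit 1B 16,741.11; Unit G2 59,713.14; Unit 5B 63,372.88.
Rounded to nearest $25: Unit 3A $56,775; Unit PH1 $51,300; Unit 1B $16,750; Unit G2 $59,725; Unit 5B $63,375. Sum = $247,925.
Difference $247,900 − $247,925 = −$25 applied to largest allocation (Unit 5B): Unit 5B becomes $63,350.

Unit 3A: $56,775 | Unit PH1: $51,300 | Unit 1B: $16,750 | Unit G2: $59,725 | Unit 5B: $63,350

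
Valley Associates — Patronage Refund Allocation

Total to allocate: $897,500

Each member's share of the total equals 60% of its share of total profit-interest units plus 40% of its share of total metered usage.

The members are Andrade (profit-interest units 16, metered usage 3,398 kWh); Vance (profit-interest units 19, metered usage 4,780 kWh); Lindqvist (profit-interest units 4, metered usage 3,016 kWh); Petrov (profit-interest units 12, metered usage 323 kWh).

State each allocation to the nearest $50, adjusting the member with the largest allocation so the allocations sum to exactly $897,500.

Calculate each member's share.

Profit-interest units total 51; metered usage total 11,517.
Blended shares (60% profit-interest units + 40% metered usage): Andrade 0.3063; Vance 0.3895; Lindqvist 0.1518; Petrov 0.1524.
Unrounded shares: Andrade 274,861.29; Vance 349,616.52; Lindqvist 136,247.97; Petrov 136,774.22.
After rounding ($50): Andrade $274,850; Vance $349,600; Lindqvist $136,250; Petrov $136,750. Sum = $897,450.
Difference $897,500 − $897,450 = +$50 applied to largest allocation (Vance): Vance becomes $349,650.

Andrade: $274,850; Vance: $349,650; Lindqvist: $136,250; Petrov: $136,750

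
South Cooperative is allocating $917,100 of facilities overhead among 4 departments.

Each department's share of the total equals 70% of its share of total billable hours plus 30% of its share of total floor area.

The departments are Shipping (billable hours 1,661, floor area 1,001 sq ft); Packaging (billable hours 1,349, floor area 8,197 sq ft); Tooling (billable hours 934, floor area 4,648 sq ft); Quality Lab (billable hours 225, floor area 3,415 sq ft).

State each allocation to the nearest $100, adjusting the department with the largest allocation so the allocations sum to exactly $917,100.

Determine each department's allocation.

Shipping: $271,700 | Packaging: $338,400 | Tooling: $217,900 | Quality Lab: $89,100

Totals — billable hours 4,169, floor area 17,261.
Blended shares (70% billable hours + 30% floor area): Shipping 0.2963; Packaging 0.3690; Tooling 0.2376; Quality Lab 0.0971.
Proportional shares: Shipping 271,727.03; Packaging 338,383.15; Tooling 217,909.79; Quality Lab 89,080.03.
After rounding ($100): Shipping $271,700; Packaging $338,400; Tooling $217,900; Quality Lab $89,100. Sum = $917,100.
No rounding difference to absorb.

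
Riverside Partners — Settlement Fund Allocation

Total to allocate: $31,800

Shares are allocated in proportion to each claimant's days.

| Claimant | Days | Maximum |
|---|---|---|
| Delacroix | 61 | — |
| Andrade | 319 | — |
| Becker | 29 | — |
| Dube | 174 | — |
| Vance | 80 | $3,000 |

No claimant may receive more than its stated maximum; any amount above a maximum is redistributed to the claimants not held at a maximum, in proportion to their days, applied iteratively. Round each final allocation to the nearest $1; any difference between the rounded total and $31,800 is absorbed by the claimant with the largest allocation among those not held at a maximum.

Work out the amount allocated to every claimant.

Days total: 663.
Proportional shares (ignoring caps): Delacroix 2,925.79; Andrade 15,300.45; Becker 1,390.95; Dube 8,345.70; Vance 3,837.10.
Cap binds for Vance ($3,000); balance $28,800 reallocated over remaining days 583.
Remaining shares: Delacroix 3,013.38 → $3,013; Andrade 15,758.49 → $15,758; Becker 1,432.59 → $1,433; Dube 8,595.54 → $8,596.

Delacroix: $3,013; Andrade: $15,758; Becker: $1,433; Dube: $8,596; Vance: $3,000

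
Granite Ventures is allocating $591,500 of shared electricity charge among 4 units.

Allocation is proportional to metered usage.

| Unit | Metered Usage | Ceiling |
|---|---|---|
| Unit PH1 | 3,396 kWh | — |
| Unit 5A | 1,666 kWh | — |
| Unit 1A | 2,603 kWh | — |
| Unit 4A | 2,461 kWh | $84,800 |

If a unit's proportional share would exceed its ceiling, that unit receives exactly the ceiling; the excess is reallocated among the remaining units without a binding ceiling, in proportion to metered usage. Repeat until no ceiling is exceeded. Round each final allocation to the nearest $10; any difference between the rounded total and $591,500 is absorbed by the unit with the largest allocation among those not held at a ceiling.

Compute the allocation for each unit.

Unit PH1: $224,500; Unit 5A: $110,130; Unit 1A: $172,070; Unit 4A: $84,800

Metered usage total: 10,126.
Unconstrained shares: Unit PH1 198,373.89; Unit 5A 97,317.70; Unit 1A 152,051.60; Unit 4A 143,756.81.
Capped: Unit 4A ($84,800); residual $506,700 reallocated over remaining metered usage 7,665.
Shares after redistribution: Unit PH1 224,494.87 → $224,490; Unit 5A 110,132.05 → $110,130; Unit 1A 172,073.07 → $172,070.
Rounding difference +$10 applied to Unit PH1 → $224,500.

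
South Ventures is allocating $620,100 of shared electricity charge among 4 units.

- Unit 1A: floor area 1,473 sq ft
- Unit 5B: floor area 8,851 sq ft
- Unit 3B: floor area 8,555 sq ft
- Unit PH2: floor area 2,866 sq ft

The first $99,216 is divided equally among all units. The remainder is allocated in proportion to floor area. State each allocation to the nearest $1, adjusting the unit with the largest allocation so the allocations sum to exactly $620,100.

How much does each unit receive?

Unit 1A: $60,089 | Unit 5B: $236,822 | Unit 3B: $229,732 | Unit PH2: $93,457

$99,216 shared equally gives $24,804 per unit.
Remainder $520,884 by floor area (total 21,745): Unit 1A 35,284.53 → $35,285; Unit 5B 212,018.59 → $212,019; Unit 3B 204,928.15 → $204,928; Unit PH2 68,652.73 → $68,653.
Rounding difference −$1 on remainder applied to Unit 5B.
Totals: Unit 1A $24,804 + $35,285 = $60,089; Unit 5B $24,804 + $212,018 = $236,822; Unit 3B $24,804 + $204,928 = $229,732; Unit PH2 $24,804 + $68,653 = $93,457.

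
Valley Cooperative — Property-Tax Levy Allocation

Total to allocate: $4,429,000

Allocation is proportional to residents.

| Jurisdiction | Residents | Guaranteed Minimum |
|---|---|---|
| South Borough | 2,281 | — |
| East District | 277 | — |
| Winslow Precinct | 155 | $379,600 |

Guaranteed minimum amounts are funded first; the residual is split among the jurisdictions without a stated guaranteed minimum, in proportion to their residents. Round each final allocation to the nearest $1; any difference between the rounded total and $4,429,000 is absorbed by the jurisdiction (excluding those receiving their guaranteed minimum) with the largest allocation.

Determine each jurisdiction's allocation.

South Borough: $3,610,900; East District: $438,500; Winslow Precinct: $379,600

Fund the minimums — Winslow Precinct $379,600. Remaining pool $4,049,400.
Remaining pool split over remaining residents 2,558: South Borough 3,610,899.69 → $3,610,900; East District 438,500.31 → $438,500.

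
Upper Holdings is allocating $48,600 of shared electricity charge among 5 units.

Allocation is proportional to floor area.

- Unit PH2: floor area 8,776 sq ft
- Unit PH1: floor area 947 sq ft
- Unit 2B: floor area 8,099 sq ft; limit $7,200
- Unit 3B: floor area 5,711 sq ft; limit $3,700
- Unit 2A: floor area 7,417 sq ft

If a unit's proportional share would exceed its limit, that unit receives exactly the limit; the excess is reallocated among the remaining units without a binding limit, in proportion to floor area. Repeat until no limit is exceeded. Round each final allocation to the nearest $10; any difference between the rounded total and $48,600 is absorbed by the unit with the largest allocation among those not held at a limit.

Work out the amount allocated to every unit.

Total floor area = 30,950.
Proportional shares (ignoring caps): Unit PH2 13,780.73; Unit PH1 1,487.05; Unit 2B 12,717.65; Unit 3B 8,967.84; Unit 2A 11,646.73.
Cap binds for Unit 2B ($7,200), Unit 3B ($3,700); balance $37,700 reallocated over remaining floor area 17,140.
Remaining shares: Unit PH2 19,303.10 → $19,300; Unit PH1 2,082.96 → $2,080; Unit 2A 16,313.94 → $16,310.
Rounding difference +$10 applied to Unit PH2 → $19,310.

Unit PH2: $19,310; Unit PH1: $2,080; Unit 2B: $7,200; Unit 3B: $3,700; Unit 2A: $16,310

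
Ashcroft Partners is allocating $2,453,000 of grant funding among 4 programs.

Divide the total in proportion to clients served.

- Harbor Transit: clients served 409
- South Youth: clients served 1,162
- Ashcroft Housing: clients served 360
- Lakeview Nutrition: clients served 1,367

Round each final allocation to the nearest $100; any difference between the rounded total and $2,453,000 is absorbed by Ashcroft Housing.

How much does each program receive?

Harbor Transit: $304,200; South Youth: $864,300; Ashcroft Housing: $267,700; Lakeview Nutrition: $1,016,800

Clients served total: 3,298.
Proportional shares: Harbor Transit 409/3,298 × $2,453,000 = 304,207.70; South Youth 1,162/3,298 × $2,453,000 = 864,277.14; Ashcroft Housing 360/3,298 × $2,453,000 = 267,762.28; Lakeview Nutrition 1,367/3,298 × $2,453,000 = 1,016,752.88.
Rounded to nearest $100: Harbor Transit $304,200; South Youth $864,300; Ashcroft Housing $267,800; Lakeview Nutrition $1,016,800. Sum = $2,453,100.
Difference $2,453,000 − $2,453,100 = −$100 applied to Ashcroft Housing: Ashcroft Housing becomes $267,700.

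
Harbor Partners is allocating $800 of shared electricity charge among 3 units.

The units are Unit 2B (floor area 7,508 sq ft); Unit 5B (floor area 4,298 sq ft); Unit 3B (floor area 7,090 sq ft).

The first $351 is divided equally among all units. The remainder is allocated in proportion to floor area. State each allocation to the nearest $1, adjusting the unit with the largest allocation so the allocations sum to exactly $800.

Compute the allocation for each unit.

$351 shared equally gives $117 per unit.
Remainder $449 by floor area (total 18,896): Unit 2B 178.40 → $178; Unit 5B 102.13 → $102; Unit 3B 168.47 → $168.
Rounding difference +$1 on remainder applied to Unit 2B.
Totals: Unit 2B $117 + $179 = $296; Unit 5B $117 + $102 = $219; Unit 3B $117 + $168 = $285.

Unit 2B: $296 | Unit 5B: $219 | Unit 3B: $285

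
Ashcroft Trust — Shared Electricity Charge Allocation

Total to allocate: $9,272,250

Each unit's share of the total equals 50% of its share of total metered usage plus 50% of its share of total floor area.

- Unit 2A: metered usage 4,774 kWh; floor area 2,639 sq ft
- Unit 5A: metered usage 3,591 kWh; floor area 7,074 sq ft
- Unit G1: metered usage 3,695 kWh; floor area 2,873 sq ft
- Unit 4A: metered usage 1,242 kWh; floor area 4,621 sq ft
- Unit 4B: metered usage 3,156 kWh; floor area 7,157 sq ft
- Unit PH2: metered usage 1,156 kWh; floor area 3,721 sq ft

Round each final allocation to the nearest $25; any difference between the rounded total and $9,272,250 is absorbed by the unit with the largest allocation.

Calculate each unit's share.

Unit 2A: $1,692,175 · Unit 5A: $2,112,925 · Unit G1: $1,446,800 · Unit 4A: $1,089,725 · Unit 4B: $2,012,125 · Unit PH2: $918,500

Metered usage total 17,614; floor area total 28,085.
Combined weights (50% metered usage + 50% floor area): Unit 2A 0.1825; Unit 5A 0.2279; Unit G1 0.1560; Unit 4A 0.1175; Unit 4B 0.2170; Unit PH2 0.0991.
Raw shares: Unit 2A 1,692,181.70; Unit 5A 2,112,914.65; Unit G1 1,446,809.04; Unit 4A 1,089,713.40; Unit 4B 2,012,120.89; Unit PH2 918,510.32.
After rounding ($25): Unit 2A $1,692,175; Unit 5A $2,112,925; Unit G1 $1,446,800; Unit 4A $1,089,725; Unit 4B $2,012,125; Unit PH2 $918,500. Sum = $9,272,250.
Sum already equals the total — no adjustment.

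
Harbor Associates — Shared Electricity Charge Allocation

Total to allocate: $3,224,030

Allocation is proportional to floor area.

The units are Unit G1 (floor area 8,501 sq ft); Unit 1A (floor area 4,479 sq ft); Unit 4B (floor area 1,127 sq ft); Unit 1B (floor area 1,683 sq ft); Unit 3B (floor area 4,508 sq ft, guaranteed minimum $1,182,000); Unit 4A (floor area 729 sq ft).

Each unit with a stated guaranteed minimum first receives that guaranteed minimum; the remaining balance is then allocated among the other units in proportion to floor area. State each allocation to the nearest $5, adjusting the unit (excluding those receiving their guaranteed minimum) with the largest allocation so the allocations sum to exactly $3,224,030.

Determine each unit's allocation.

Fund the minimums — Unit 3B $1,182,000. Balance $2,042,030.
Balance split over remaining floor area 16,519: Unit G1 1,050,868.52 → $1,050,870; Unit 1A 553,680.75 → $553,680; Unit 4B 139,316.41 → $139,315; Unit 1B 208,047.49 → $208,045; Unit 4A 90,116.83 → $90,115.
Rounding difference +$5 applied to Unit G1 → $1,050,875.

Unit G1: $1,050,875; Unit 1A: $553,680; Unit 4B: $139,315; Unit 1B: $208,045; Unit 3B: $1,182,000; Unit 4A: $90,115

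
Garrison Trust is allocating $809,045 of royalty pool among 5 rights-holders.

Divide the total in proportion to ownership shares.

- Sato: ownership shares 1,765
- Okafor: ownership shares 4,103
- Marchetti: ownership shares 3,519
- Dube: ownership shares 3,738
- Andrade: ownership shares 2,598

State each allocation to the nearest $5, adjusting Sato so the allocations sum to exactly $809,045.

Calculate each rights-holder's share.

Sum of ownership shares: 15,723.
Unrounded shares: Sato 1,765/15,723 × $809,045 = 90,820.10; Okafor 4,103/15,723 × $809,045 = 211,124.57; Marchetti 3,519/15,723 × $809,045 = 181,074.18; Dube 3,738/15,723 × $809,045 = 192,343.08; Andrade 2,598/15,723 × $809,045 = 133,683.07.
Rounded to nearest $5: Sato $90,820; Okafor $211,125; Marchetti $181,075; Dube $192,345; Andrade $133,685. Sum = $809,050.
Difference $809,045 − $809,050 = −$5 applied to Sato: Sato becomes $90,815.

Sato: $90,815 · Okafor: $211,125 · Marchetti: $181,075 · Dube: $192,345 · Andrade: $133,685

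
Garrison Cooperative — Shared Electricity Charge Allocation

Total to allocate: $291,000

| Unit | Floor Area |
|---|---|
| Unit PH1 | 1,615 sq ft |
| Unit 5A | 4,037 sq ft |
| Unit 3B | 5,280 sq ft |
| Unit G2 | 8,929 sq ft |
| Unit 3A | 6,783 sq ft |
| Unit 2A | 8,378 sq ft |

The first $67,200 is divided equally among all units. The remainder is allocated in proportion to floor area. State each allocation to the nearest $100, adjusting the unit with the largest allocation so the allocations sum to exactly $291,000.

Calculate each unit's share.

Unit PH1: $21,500; Unit 5A: $37,000; Unit 3B: $44,900; Unit G2: $68,400; Unit 3A: $54,500; Unit 2A: $64,700

$67,200 shared equally gives $11,200 per unit.
Remainder $223,800 by floor area (total 35,022): Unit PH1 10,320.28 → $10,300; Unit 5A 25,797.52 → $25,800; Unit 3B 33,740.62 → $33,700; Unit G2 57,058.71 → $57,100; Unit 3A 43,345.19 → $43,300; Unit 2A 53,537.67 → $53,500.
Rounding difference +$100 on remainder applied to Unit G2.
Totals: Unit PH1 $11,200 + $10,300 = $21,500; Unit 5A $11,200 + $25,800 = $37,000; Unit 3B $11,200 + $33,700 = $44,900; Unit G2 $11,200 + $57,200 = $68,400; Unit 3A $11,200 + $43,300 = $54,500; Unit 2A $11,200 + $53,500 = $64,700.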